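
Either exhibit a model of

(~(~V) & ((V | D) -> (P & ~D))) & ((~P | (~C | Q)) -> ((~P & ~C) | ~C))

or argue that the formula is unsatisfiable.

Q = False, D = False, V = True, P = True, C = False

  ~(~V) & ((V | D) -> (P & ~D)) = True
    ~(~V) = True
      ~V = False
    (V | D) -> (P & ~D) = True
      V | D = True
      P & ~D = True
        ~D = True
  (~P | (~C | Q)) -> ((~P & ~C) | ~C) = True
    ~P | (~C | Q) = True
      ~P = False
      ~C | Q = True
        ~C = True
    (~P & ~C) | ~C = True
      ~P & ~C = False
        ~P = False
        ~C = True
      ~C = True
Both conjuncts True, so the formula holds.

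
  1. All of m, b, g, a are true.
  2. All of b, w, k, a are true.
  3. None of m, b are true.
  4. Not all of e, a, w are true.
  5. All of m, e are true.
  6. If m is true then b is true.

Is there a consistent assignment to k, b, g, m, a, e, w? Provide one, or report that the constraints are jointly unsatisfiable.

Unsatisfiable — no assignment works.

Case b = True:
  Constraint (3) is violated (b=T) — contradiction.
Case b = False:
  Constraint (1) is violated (b=F) — contradiction.
Both cases fail — unsatisfiable.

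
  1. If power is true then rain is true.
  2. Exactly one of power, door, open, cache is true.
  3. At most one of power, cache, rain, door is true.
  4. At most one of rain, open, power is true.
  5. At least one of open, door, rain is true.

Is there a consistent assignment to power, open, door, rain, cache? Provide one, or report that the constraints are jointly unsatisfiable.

power = False; open = False; door = True; rain = False; cache = False

  (1) power=F ⇒ rain: vacuous ✓
  (2) {power, door, open, cache}: 1 true — exactly one ✓
  (3) {power, cache, rain, door}: 1 true — at most one ✓
  (4) {rain, open, power}: 0 true — at most one ✓
  (5) {open, door, rain}: 1 true — at least one ✓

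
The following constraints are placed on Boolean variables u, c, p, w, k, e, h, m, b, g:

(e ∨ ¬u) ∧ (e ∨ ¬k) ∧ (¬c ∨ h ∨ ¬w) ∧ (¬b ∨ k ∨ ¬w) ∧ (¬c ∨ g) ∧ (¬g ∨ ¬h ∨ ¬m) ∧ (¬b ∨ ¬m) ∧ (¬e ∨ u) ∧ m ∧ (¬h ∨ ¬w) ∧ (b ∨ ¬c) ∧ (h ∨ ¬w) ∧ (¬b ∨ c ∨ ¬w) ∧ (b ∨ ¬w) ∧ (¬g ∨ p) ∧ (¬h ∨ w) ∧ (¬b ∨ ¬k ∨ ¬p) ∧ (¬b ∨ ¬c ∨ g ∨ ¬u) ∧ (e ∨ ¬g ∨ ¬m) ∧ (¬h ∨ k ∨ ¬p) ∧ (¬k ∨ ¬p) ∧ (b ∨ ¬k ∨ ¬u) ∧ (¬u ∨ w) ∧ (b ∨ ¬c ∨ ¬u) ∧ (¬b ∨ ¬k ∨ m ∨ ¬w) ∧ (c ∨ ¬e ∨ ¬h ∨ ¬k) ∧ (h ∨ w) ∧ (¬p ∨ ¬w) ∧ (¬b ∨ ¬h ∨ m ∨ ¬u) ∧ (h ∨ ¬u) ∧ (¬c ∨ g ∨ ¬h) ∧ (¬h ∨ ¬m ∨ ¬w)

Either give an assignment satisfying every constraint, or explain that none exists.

Unsatisfiable — no assignment works.

Case m = True:
  (¬b ∨ ¬m) forces b = False.
  (b ∨ ¬c) forces c = False.
  (b ∨ ¬w) forces w = False.
  (¬h ∨ w) forces h = False.
  Clause (h ∨ w) is falsified — contradiction.
Case m = False:
  Clause (m) is falsified — contradiction.
Both cases fail, so the formula is unsatisfiable.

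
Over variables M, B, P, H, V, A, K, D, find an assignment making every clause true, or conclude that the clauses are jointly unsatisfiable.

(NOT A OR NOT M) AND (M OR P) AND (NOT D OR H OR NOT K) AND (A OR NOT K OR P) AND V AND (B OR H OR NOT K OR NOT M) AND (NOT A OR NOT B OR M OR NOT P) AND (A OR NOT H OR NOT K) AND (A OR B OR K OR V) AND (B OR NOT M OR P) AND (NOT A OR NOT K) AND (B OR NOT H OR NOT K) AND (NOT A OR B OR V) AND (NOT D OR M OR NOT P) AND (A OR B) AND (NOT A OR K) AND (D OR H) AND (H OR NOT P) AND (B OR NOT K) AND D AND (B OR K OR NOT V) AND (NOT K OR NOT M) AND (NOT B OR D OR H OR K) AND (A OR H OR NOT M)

M = True; B = True; P = False; H = True; V = True; A = False; K = False; D = True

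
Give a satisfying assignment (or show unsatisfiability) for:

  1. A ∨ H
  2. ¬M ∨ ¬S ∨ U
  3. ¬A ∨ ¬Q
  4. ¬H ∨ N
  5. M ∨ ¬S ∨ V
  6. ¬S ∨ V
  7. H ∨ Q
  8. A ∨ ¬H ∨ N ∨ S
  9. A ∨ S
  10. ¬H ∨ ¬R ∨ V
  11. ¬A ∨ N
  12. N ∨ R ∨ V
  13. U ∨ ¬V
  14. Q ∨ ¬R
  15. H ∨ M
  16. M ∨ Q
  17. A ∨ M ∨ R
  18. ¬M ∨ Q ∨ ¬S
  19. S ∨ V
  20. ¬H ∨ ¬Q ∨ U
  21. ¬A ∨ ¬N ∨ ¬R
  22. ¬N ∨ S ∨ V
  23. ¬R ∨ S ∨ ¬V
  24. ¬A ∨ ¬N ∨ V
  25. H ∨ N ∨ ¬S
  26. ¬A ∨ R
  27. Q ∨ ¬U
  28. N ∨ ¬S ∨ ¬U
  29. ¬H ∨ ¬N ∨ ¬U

Case H = True:
  (¬H ∨ N) forces N = True.
  (¬H ∨ ¬N ∨ ¬U) forces U = False.
  (U ∨ ¬V) forces V = False.
  (¬S ∨ V) forces S = False.
  Clause (S ∨ V) is falsified — contradiction.
Case H = False:
  (A ∨ H) forces A = True.
  (¬A ∨ ¬Q) forces Q = False.
  Clause (H ∨ Q) is falsified — contradiction.
Both cases fail, so the formula is unsatisfiable.

No satisfying assignment exists.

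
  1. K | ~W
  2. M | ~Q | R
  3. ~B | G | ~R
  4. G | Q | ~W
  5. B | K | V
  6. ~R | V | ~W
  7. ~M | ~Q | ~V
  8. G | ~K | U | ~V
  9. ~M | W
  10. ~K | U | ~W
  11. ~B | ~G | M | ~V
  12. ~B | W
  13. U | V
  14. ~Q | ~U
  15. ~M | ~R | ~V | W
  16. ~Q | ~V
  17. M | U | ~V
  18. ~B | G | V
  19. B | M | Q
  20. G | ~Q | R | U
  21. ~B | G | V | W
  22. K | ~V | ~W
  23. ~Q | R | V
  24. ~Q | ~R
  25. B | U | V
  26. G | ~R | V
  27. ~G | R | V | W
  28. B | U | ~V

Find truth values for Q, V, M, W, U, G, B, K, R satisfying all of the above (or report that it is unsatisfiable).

Q=F; V=F; M=F; W=T; U=T; G=T; B=T; K=T; R=F

Try Q = True:
  (~Q | ~U) forces U = False.
  (U | V) forces V = True.
  clause (~Q | ~V) is falsified — backtrack.
So Q = False.
Set V = False.
  then (U | V) forces U = True.
Set M = False.
  then (B | M | Q) forces B = True.
  then (~B | W) forces W = True.
  then (~B | G | V) forces G = True.
  then (K | ~W) forces K = True.
  then (~R | V | ~W) forces R = False.
All clauses satisfied.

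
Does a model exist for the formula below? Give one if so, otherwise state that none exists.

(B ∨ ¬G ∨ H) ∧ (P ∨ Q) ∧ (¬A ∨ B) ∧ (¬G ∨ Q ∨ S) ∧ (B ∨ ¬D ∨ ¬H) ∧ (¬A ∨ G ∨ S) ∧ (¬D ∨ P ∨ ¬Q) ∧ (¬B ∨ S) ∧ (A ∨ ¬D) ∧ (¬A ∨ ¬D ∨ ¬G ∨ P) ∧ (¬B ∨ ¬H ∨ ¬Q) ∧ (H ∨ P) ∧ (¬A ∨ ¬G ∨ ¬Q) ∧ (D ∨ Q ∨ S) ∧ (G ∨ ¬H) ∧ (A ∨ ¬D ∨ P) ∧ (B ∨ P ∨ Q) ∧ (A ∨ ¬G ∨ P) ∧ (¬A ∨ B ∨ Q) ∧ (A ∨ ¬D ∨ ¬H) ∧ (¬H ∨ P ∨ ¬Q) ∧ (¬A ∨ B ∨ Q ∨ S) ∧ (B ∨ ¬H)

D = True, B = True, P = True, S = True, A = True, H = False, Q = False, G = False

Set D = True.
  then (A ∨ ¬D) forces A = True.
  then (¬A ∨ B) forces B = True.
  then (¬B ∨ S) forces S = True.
Try P = False:
  (P ∨ Q) forces Q = True.
  clause (¬D ∨ P ∨ ¬Q) is falsified — backtrack.
So P = True.
Set H = False.
Set Q = False.
Set G = False.
All clauses satisfied.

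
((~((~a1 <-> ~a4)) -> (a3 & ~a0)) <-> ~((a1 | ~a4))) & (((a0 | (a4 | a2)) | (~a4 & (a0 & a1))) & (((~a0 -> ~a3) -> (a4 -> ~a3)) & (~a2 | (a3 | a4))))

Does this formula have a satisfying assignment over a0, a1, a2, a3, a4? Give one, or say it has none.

a0 = False; a1 = False; a2 = False; a3 = True; a4 = True

  (~((~a1 <-> ~a4)) -> (a3 & ~a0)) <-> ~((a1 | ~a4)) = True
    ~((~a1 <-> ~a4)) -> (a3 & ~a0) = True
      ~((~a1 <-> ~a4)) = True
        ~a1 <-> ~a4 = False
          ~a1 = True
          ~a4 = False
      a3 & ~a0 = True
        ~a0 = True
    ~((a1 | ~a4)) = True
      a1 | ~a4 = False
        ~a4 = False
  ((a0 | (a4 | a2)) | (~a4 & (a0 & a1))) & (((~a0 -> ~a3) -> (a4 -> ~a3)) & (~a2 | (a3 | a4))) = True
    (a0 | (a4 | a2)) | (~a4 & (a0 & a1)) = True
      a0 | (a4 | a2) = True
        a4 | a2 = True
      ~a4 & (a0 & a1) = False
        ~a4 = False
        a0 & a1 = False
    ((~a0 -> ~a3) -> (a4 -> ~a3)) & (~a2 | (a3 | a4)) = True
      (~a0 -> ~a3) -> (a4 -> ~a3) = True
        ~a0 -> ~a3 = False
          ~a0 = True
          ~a3 = False
        a4 -> ~a3 = False
          ~a3 = False
      ~a2 | (a3 | a4) = True
        ~a2 = True
        a3 | a4 = True
Both conjuncts True, so the formula holds.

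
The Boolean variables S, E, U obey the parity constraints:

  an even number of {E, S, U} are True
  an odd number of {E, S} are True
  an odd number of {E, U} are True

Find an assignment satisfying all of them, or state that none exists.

S = True, E = False, U = True

{E, S, U}: 2 true → even ✓
{E, S}: 1 true → odd ✓
{E, U}: 1 true → odd ✓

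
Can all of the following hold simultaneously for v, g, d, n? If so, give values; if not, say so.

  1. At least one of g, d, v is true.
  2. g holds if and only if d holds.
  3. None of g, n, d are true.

v: True, g: False, d: False, n: False

  (1) {g, d, v}: 1 true — at least one ✓
  (2) g=F, d=F — same ✓
  (3) {g, n, d}: 0 true — none ✓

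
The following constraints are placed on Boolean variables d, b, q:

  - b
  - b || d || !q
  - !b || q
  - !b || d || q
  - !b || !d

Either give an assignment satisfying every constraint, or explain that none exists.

d=F, b=T, q=T

Unit clause (b) forces b = True.
In (!b || q) only q is left, so q = True.
In (!b || !d) only !d is left, so d = False.
Check each clause:
  (b): b holds.
  (b || d || !q): b holds.
  (!b || q): q holds.
  (!b || d || q): q holds.
  (!b || !d): !d holds.
All clauses satisfied.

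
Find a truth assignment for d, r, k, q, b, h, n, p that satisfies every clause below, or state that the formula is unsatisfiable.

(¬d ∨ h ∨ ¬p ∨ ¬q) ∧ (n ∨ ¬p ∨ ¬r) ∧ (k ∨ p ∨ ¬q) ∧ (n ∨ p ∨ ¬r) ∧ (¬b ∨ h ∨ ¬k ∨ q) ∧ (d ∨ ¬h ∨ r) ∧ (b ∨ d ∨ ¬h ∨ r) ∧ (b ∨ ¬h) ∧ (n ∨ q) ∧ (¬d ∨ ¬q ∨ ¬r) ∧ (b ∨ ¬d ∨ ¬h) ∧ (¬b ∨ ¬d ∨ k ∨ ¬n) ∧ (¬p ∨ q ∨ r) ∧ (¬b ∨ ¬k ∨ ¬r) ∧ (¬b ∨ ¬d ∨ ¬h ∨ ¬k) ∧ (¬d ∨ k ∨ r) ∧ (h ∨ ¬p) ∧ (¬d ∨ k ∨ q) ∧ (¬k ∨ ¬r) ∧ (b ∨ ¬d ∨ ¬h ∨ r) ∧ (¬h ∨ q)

d: False, r: False, k: True, q: False, b: False, h: False, n: True, p: False

Set d = False.
Set r = False.
  then (d ∨ ¬h ∨ r) forces h = False.
  then (h ∨ ¬p) forces p = False.
Set k = True.
Set q = False.
  then (¬b ∨ h ∨ ¬k ∨ q) forces b = False.
  then (n ∨ q) forces n = True.
All clauses satisfied.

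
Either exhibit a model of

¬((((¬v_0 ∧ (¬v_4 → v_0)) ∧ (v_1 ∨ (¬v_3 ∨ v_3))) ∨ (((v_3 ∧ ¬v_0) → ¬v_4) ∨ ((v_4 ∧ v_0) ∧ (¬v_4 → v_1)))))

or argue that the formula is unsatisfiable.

No satisfying assignment exists.

Case v_0 = True: the formula becomes ¬((False ∨ True)) = False.
Case v_0 = False: the formula simplifies to ¬(((v_4 ∧ (v_1 ∨ (¬v_3 ∨ v_3))) ∨ (v_3 → ¬v_4))).
  v_3 = True: simplifies to ¬((v_4 ∨ ¬v_4)).
    v_4 = True: this becomes ¬((True ∨ False)) = False.
    v_4 = False: this becomes ¬((False ∨ True)) = False.
  v_3 = False: this becomes ¬((v_4 ∨ True)) = False.
Both cases fail — unsatisfiable.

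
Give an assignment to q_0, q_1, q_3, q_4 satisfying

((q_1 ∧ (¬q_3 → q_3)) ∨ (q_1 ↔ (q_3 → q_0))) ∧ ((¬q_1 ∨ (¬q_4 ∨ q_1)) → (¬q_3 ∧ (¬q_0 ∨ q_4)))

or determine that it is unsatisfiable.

q_0 = False; q_1 = True; q_3 = False; q_4 = True

  (q_1 ∧ (¬q_3 → q_3)) ∨ (q_1 ↔ (q_3 → q_0)) = True
    q_1 ∧ (¬q_3 → q_3) = False
      ¬q_3 → q_3 = False
        ¬q_3 = True
    q_1 ↔ (q_3 → q_0) = True
      q_3 → q_0 = True
  (¬q_1 ∨ (¬q_4 ∨ q_1)) → (¬q_3 ∧ (¬q_0 ∨ q_4)) = True
    ¬q_1 ∨ (¬q_4 ∨ q_1) = True
      ¬q_1 = False
      ¬q_4 ∨ q_1 = True
        ¬q_4 = False
    ¬q_3 ∧ (¬q_0 ∨ q_4) = True
      ¬q_3 = True
      ¬q_0 ∨ q_4 = True
        ¬q_0 = True
Both conjuncts True, so the formula holds.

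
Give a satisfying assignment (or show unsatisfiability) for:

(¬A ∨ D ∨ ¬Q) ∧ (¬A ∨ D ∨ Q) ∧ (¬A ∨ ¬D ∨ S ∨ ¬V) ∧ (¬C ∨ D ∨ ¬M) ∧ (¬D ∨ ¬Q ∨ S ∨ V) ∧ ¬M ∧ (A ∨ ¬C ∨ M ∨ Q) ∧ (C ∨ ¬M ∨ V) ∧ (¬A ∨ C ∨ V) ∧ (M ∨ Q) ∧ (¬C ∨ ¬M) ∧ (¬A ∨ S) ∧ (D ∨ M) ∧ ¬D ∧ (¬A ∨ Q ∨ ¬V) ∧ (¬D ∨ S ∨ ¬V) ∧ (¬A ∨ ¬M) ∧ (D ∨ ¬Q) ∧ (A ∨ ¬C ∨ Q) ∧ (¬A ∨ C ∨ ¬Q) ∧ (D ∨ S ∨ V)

Case D = True:
  Clause (¬D) is falsified — contradiction.
Case D = False:
  (¬M) forces M = False.
  Clause (D ∨ M) is falsified — contradiction.
Both cases fail, so the formula is unsatisfiable.

No satisfying assignment exists.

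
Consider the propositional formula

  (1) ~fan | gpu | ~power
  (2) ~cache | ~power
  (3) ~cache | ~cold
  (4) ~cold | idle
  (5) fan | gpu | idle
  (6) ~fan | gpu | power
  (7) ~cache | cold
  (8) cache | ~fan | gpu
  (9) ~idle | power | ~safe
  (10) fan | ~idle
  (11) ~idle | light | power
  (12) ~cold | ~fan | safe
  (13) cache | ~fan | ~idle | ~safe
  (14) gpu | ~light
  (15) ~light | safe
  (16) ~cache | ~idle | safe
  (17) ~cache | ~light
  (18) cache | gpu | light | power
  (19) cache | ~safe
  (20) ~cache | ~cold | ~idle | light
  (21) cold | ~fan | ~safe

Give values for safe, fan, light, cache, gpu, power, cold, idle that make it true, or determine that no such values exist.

Set safe = False.
  then (~light | safe) forces light = False.
Set fan = True.
  then (~cold | ~fan | safe) forces cold = False.
  then (~cache | cold) forces cache = False.
  then (cache | ~fan | gpu) forces gpu = True.
Set power = False.
  then (~idle | light | power) forces idle = False.
All clauses satisfied.

safe: False; fan: True; light: False; cache: False; gpu: True; power: False; cold: False; idle: False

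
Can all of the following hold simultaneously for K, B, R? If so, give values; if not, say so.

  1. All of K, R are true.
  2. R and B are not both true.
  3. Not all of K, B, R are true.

K: True, B: False, R: True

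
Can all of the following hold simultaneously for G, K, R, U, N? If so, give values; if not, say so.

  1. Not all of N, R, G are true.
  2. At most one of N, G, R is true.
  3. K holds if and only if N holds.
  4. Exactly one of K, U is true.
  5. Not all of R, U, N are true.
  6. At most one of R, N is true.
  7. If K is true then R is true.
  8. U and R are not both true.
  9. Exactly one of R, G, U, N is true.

G = False, K = False, R = False, U = True, N = False

  (1) {N, R, G}: 0/3 true — not all ✓
  (2) {N, G, R}: 0 true — at most one ✓
  (3) K=F, N=F — same ✓
  (4) {K, U}: 1 true — exactly one ✓
  (5) {R, U, N}: 1/3 true — not all ✓
  (6) {R, N}: 0 true — at most one ✓
  (7) K=F ⇒ R: vacuous ✓
  (8) U=T, R=F — not both ✓
  (9) {R, G, U, N}: 1 true — exactly one ✓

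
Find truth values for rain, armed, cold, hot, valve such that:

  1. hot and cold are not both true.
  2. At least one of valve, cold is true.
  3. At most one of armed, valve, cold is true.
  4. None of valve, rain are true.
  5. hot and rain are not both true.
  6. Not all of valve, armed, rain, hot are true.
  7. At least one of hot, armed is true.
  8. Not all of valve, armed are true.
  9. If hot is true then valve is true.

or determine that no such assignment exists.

No satisfying assignment exists.

Case cold = True:
  (1) with cold=T forces hot = False.
  (3) with cold=T forces armed = False.
  Constraint (7) is violated (hot=F, armed=F) — contradiction.
Case cold = False:
  (2) with cold=F forces valve = True.
  Constraint (4) is violated (valve=T) — contradiction.
Both cases fail — unsatisfiable.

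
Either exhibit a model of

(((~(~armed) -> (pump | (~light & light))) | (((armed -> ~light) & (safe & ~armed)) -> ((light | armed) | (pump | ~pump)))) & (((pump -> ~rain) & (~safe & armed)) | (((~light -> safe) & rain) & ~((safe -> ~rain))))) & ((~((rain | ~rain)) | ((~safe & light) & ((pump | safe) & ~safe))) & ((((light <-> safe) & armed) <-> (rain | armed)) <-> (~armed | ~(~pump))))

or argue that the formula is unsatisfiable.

Case armed = True: the formula simplifies to (((pump -> ~rain) & ~safe) | (((~light -> safe) & rain) & ~((safe -> ~rain)))) & ((~((rain | ~rain)) | ((~safe & light) & ((pump | safe) & ~safe))) & ((light <-> safe) <-> ~(~pump))).
  safe = True: simplifies to (rain & ~(~rain)) & (~((rain | ~rain)) & (light <-> ~(~pump))).
    rain = True: the conjunct ~((rain | ~rain)) becomes ~((True | False)) = False.
    rain = False: the conjunct rain is False.
  safe = False: simplifies to (pump -> ~rain) & ((~((rain | ~rain)) | (light & pump)) & (~light <-> ~(~pump))).
    pump = True: simplifies to ~rain & ((~((rain | ~rain)) | light) & ~light).
      rain = True: the conjunct ~rain is False.
      rain = False: simplifies to light & ~light.
        light = True: the conjunct ~light is False.
        light = False: the conjunct light is False.
    pump = False: simplifies to ~((rain | ~rain)) & light.
      rain = True: the conjunct ~((rain | ~rain)) becomes ~((True | False)) = False.
      rain = False: the conjunct ~((rain | ~rain)) becomes ~((False | True)) = False.
Case armed = False: the formula simplifies to (((~light -> safe) & rain) & ~((safe -> ~rain))) & ((~((rain | ~rain)) | ((~safe & light) & ((pump | safe) & ~safe))) & ~rain).
  rain = True: the conjunct ~rain is False.
  rain = False: the conjunct rain is False.
Both cases fail — unsatisfiable.

UNSATISFIABLE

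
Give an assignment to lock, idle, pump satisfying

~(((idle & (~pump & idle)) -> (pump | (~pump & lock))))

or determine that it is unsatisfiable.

lock = False; idle = True; pump = False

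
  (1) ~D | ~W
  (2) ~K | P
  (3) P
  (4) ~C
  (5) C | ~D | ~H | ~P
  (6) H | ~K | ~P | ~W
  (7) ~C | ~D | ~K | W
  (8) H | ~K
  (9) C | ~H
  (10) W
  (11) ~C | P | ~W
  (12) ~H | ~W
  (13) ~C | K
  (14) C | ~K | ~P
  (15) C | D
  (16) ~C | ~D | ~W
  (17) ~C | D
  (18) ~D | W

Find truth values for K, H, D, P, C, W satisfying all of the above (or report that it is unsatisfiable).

The formula is unsatisfiable.

Case D = True:
  (~D | ~W) forces W = False.
  Clause (W) is falsified — contradiction.
Case D = False:
  (P) forces P = True.
  (~C) forces C = False.
  Clause (C | D) is falsified — contradiction.
Both cases fail, so the formula is unsatisfiable.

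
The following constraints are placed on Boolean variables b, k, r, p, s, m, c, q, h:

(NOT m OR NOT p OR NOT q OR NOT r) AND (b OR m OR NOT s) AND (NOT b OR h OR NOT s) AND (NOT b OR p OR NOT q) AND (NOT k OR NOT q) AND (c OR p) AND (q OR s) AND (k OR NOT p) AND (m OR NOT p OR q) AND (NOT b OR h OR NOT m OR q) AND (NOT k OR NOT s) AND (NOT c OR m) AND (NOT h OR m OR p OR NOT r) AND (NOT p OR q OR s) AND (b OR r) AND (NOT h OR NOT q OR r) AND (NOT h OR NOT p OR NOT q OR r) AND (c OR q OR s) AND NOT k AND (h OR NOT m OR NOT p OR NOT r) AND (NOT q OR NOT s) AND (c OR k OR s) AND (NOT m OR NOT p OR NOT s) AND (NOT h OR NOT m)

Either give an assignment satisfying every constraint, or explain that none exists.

b = False, k = False, r = True, p = False, s = False, m = True, c = True, q = True, h = False

Unit clause (NOT k) forces k = False.
In (k OR NOT p) only NOT p is left, so p = False.
In (c OR p) only c is left, so c = True.
In (NOT c OR m) only m is left, so m = True.
In (NOT h OR NOT m) only NOT h is left, so h = False.
Try b = True:
  (NOT b OR h OR NOT s) forces s = False.
  (NOT b OR p OR NOT q) forces q = False.
  clause (q OR s) is falsified — backtrack.
So b = False.
  then (b OR r) forces r = True.
Set s = False.
  then (q OR s) forces q = True.
All clauses satisfied.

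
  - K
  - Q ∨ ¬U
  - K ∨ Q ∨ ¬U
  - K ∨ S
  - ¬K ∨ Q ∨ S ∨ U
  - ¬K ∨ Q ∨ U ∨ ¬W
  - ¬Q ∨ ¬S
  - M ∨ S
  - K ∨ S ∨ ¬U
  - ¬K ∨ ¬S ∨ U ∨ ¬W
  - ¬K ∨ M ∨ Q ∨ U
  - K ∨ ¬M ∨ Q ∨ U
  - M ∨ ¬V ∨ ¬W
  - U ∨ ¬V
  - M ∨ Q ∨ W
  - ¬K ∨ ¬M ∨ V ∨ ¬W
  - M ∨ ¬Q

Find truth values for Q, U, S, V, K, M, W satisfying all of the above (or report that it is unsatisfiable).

Unit clause (K) forces K = True.
Set Q = True.
  then (¬Q ∨ ¬S) forces S = False.
  then (M ∨ S) forces M = True.
Set U = True.
Set V = True.
Set W = True.
All clauses satisfied.

Q: True; U: True; S: False; V: True; K: True; M: True; W: True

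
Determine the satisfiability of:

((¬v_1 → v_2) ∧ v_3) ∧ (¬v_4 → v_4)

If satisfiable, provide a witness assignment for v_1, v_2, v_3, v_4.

v_1: True, v_2: False, v_3: True, v_4: True

  (¬v_1 → v_2) ∧ v_3 = True
    ¬v_1 → v_2 = True
      ¬v_1 = False
  ¬v_4 → v_4 = True
    ¬v_4 = False
Both conjuncts True, so the formula holds.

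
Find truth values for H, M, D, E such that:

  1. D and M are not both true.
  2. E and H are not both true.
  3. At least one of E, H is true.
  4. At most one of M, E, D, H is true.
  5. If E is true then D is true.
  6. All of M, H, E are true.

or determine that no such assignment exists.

Case H = True:
  (2) with H=T forces E = False.
  Constraint (6) is violated (E=F) — contradiction.
Case H = False:
  Constraint (6) is violated (H=F) — contradiction.
Both cases fail — unsatisfiable.

Unsatisfiable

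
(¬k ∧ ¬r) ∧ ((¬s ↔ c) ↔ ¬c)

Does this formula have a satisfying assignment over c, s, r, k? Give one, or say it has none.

c = False; s = True; r = False; k = False

  ¬k ∧ ¬r = True
    ¬k = True
    ¬r = True
  (¬s ↔ c) ↔ ¬c = True
    ¬s ↔ c = True
      ¬s = False
    ¬c = True
Both conjuncts True, so the formula holds.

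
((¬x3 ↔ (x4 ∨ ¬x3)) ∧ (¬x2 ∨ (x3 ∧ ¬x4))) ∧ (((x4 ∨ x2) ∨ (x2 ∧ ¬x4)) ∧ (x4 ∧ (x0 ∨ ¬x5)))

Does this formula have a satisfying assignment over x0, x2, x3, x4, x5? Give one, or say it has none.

x0: True, x2: False, x3: False, x4: True, x5: False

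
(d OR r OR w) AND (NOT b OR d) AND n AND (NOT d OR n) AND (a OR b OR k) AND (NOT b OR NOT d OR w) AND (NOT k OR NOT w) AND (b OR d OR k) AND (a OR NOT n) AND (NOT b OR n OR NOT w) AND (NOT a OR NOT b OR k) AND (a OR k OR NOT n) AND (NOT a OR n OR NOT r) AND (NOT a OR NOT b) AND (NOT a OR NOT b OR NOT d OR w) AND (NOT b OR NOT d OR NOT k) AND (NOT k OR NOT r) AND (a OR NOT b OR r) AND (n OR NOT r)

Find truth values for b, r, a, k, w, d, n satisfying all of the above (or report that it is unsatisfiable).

Unit clause (n) forces n = True.
In (a OR NOT n) only a is left, so a = True.
In (NOT a OR NOT b) only NOT b is left, so b = False.
Set r = False.
Set k = True.
  then (NOT k OR NOT w) forces w = False.
  then (d OR r OR w) forces d = True.
All clauses satisfied.

b = False; r = False; a = True; k = True; w = False; d = True; n = True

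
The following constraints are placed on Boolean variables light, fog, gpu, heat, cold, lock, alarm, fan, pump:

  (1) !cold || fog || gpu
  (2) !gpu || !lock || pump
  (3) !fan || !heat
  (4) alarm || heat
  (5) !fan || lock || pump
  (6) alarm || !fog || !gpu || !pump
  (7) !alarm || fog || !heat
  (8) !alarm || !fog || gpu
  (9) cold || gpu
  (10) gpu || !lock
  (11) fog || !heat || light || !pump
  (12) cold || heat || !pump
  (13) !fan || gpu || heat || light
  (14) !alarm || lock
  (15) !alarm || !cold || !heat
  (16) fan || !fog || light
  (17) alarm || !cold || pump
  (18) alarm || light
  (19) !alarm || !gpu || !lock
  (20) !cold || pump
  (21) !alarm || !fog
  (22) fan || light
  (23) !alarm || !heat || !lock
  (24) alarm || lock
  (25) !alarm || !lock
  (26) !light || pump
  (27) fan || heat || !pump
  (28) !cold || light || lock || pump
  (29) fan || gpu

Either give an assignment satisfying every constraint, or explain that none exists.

light = True, fog = False, gpu = True, heat = True, cold = False, lock = True, alarm = False, fan = False, pump = True

Try light = False:
  (alarm || light) forces alarm = True.
  (!alarm || lock) forces lock = True.
  clause (!alarm || !lock) is falsified — backtrack.
So light = True.
  then (!light || pump) forces pump = True.
Set fog = False.
Try gpu = False:
  (!cold || fog || gpu) forces cold = False.
  clause (cold || gpu) is falsified — backtrack.
So gpu = True.
Set heat = True.
  then (!fan || !heat) forces fan = False.
  then (!alarm || fog || !heat) forces alarm = False.
  then (alarm || lock) forces lock = True.
Set cold = False.
All clauses satisfied.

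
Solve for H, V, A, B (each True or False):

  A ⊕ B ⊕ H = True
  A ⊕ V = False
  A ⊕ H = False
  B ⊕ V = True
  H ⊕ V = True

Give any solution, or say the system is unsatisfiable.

Adding constraints 2, 3, 5 mod 2: every variable appears an even number of times on the left, so the left side is 0.
But the right sides sum to 1 (mod 2). 0 ≠ 1 — the system is inconsistent.

The formula is unsatisfiable.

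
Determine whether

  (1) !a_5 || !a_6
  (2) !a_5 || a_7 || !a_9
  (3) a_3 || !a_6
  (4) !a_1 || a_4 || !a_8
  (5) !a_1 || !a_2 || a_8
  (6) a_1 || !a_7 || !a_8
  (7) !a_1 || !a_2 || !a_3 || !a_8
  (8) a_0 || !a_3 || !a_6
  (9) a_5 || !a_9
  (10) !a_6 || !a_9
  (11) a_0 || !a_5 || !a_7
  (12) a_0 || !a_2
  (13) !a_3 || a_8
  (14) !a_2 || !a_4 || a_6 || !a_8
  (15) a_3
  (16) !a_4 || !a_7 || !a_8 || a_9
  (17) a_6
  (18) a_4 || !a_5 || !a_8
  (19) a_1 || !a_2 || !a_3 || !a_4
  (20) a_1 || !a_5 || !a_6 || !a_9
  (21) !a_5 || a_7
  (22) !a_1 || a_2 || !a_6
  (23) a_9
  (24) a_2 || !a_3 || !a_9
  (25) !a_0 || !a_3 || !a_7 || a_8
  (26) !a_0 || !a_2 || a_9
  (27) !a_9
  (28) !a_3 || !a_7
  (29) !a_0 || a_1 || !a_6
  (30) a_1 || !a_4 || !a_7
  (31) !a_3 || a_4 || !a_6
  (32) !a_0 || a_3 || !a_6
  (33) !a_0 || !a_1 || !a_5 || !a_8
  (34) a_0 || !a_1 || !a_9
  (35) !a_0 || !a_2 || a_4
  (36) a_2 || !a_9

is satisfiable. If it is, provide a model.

UNSATISFIABLE

Case a_9 = True:
  Clause (!a_9) is falsified — contradiction.
Case a_9 = False:
  Clause (a_9) is falsified — contradiction.
Both cases fail, so the formula is unsatisfiable.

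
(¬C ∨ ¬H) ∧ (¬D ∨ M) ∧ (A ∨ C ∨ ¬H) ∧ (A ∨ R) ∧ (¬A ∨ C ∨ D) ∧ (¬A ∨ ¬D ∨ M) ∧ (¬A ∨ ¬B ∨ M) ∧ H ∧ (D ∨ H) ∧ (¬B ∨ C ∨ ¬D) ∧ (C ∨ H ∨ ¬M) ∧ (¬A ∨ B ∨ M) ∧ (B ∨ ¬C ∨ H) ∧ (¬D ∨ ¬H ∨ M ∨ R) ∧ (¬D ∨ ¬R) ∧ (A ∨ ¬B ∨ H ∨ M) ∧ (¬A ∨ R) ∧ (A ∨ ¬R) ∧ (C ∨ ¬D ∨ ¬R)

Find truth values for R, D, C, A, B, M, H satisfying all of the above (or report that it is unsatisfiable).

Unsatisfiable — no assignment works.

Case R = True:
  (H) forces H = True.
  (¬C ∨ ¬H) forces C = False.
  (A ∨ C ∨ ¬H) forces A = True.
  (¬A ∨ C ∨ D) forces D = True.
  Clause (¬D ∨ ¬R) is falsified — contradiction.
Case R = False:
  (A ∨ R) forces A = True.
  Clause (¬A ∨ R) is falsified — contradiction.
Both cases fail, so the formula is unsatisfiable.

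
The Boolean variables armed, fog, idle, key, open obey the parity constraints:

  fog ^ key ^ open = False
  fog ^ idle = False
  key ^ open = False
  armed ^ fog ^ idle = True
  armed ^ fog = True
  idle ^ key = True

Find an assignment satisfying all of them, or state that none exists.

armed: True, fog: False, idle: False, key: True, open: True

fog ^ key ^ open = F ^ T ^ T = False ✓
fog ^ idle = F ^ F = False ✓
key ^ open = T ^ T = False ✓
armed ^ fog ^ idle = T ^ F ^ F = True ✓
armed ^ fog = T ^ F = True ✓
idle ^ key = F ^ T = True ✓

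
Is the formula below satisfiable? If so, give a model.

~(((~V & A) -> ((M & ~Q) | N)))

N = False, Q = True, A = True, V = False, M = True

  ~(((~V & A) -> ((M & ~Q) | N))) = True
    (~V & A) -> ((M & ~Q) | N) = False
      ~V & A = True
        ~V = True
      (M & ~Q) | N = False
        M & ~Q = False
          ~Q = False
The formula evaluates to True.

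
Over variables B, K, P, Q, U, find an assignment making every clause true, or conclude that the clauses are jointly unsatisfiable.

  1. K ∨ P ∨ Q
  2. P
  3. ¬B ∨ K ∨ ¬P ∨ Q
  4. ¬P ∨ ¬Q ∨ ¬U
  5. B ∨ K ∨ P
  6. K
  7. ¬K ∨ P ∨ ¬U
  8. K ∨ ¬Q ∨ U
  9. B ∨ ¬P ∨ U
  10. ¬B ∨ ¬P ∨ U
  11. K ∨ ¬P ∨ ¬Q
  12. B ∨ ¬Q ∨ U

Unit clause (P) forces P = True.
Unit clause (K) forces K = True.
Set B = True.
  then (¬B ∨ ¬P ∨ U) forces U = True.
  then (¬P ∨ ¬Q ∨ ¬U) forces Q = False.
All clauses satisfied.

B = True; K = True; P = True; Q = False; U = True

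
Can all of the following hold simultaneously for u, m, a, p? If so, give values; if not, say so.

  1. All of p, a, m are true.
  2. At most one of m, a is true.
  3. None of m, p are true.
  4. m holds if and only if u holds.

Case m = True:
  Constraint (3) is violated (m=T) — contradiction.
Case m = False:
  Constraint (1) is violated (m=F) — contradiction.
Both cases fail — unsatisfiable.

Unsatisfiable — no assignment works.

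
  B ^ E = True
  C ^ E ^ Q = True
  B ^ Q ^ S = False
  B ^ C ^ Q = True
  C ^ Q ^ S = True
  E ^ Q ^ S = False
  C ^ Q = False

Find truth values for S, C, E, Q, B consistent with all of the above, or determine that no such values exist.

Adding constraints 1, 2, 4 mod 2: every variable appears an even number of times on the left, so the left side is 0.
But the right sides sum to 1 (mod 2). 0 ≠ 1 — the system is inconsistent.

The formula is unsatisfiable.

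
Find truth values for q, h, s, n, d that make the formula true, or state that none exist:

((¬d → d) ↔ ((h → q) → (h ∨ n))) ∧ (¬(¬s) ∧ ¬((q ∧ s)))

q=F, h=F, s=T, n=F, d=F

  (¬d → d) ↔ ((h → q) → (h ∨ n)) = True
    ¬d → d = False
      ¬d = True
    (h → q) → (h ∨ n) = False
      h → q = True
      h ∨ n = False
  ¬(¬s) ∧ ¬((q ∧ s)) = True
    ¬(¬s) = True
      ¬s = False
    ¬((q ∧ s)) = True
      q ∧ s = False
Both conjuncts True, so the formula holds.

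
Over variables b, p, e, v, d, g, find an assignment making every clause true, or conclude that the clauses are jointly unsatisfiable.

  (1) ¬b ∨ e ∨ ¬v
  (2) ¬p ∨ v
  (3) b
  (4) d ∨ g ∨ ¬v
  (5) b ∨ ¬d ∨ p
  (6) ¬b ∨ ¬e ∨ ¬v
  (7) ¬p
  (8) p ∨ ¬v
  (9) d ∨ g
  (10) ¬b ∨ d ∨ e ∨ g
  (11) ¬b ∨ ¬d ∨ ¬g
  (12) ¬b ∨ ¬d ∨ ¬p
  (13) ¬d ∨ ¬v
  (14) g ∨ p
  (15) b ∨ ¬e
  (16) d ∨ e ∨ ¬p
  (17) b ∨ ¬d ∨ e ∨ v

b = True, p = False, e = False, v = False, d = False, g = True

Unit clause (b) forces b = True.
Unit clause (¬p) forces p = False.
In (p ∨ ¬v) only ¬v is left, so v = False.
In (g ∨ p) only g is left, so g = True.
In (¬b ∨ ¬d ∨ ¬g) only ¬d is left, so d = False.
Set e = False.
All clauses satisfied.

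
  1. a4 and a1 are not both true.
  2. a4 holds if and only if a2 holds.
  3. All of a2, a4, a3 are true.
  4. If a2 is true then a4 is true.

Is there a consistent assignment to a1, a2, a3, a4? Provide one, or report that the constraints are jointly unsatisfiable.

a1 = False; a2 = True; a3 = True; a4 = True

  (1) a4=T, a1=F — not both ✓
  (2) a4=T, a2=T — same ✓
  (3) {a2, a4, a3}: all 3 true ✓
  (4) a2=T ⇒ a4: T ✓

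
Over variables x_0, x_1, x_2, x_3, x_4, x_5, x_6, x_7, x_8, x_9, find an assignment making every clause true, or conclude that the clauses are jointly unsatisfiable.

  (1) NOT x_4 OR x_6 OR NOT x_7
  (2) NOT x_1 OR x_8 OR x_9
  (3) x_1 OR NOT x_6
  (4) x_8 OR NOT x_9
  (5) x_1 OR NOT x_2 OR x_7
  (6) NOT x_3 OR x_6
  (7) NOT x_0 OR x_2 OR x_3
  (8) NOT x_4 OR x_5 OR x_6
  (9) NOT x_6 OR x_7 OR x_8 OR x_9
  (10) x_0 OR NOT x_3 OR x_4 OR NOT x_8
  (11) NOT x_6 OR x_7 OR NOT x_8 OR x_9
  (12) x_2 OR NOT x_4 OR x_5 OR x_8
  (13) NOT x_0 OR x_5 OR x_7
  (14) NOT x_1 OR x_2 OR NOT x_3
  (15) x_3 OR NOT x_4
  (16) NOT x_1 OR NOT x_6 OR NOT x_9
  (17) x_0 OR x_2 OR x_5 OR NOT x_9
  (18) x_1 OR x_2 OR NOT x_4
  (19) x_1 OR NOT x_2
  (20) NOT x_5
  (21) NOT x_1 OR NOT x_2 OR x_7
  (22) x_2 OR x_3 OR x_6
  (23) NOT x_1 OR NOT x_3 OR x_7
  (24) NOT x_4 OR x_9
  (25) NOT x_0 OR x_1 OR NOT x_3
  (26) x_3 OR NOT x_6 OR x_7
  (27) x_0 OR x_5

Unit clause (NOT x_5) forces x_5 = False.
In (x_0 OR x_5) only x_0 is left, so x_0 = True.
In (NOT x_0 OR x_5 OR x_7) only x_7 is left, so x_7 = True.
Try x_1 = False:
  (x_1 OR NOT x_6) forces x_6 = False.
  (NOT x_4 OR x_6 OR NOT x_7) forces x_4 = False.
  (NOT x_3 OR x_6) forces x_3 = False.
  (NOT x_0 OR x_2 OR x_3) forces x_2 = True.
  clause (x_1 OR NOT x_2) is falsified — backtrack.
So x_1 = True.
Try x_2 = False:
  (NOT x_0 OR x_2 OR x_3) forces x_3 = True.
  clause (NOT x_1 OR x_2 OR NOT x_3) is falsified — backtrack.
So x_2 = True.
Set x_3 = False.
  then (x_3 OR NOT x_4) forces x_4 = False.
Set x_6 = True.
  then (NOT x_1 OR NOT x_6 OR NOT x_9) forces x_9 = False.
  then (NOT x_1 OR x_8 OR x_9) forces x_8 = True.
All clauses satisfied.

x_0 = True, x_1 = True, x_2 = True, x_3 = False, x_4 = False, x_5 = False, x_6 = True, x_7 = True, x_8 = True, x_9 = False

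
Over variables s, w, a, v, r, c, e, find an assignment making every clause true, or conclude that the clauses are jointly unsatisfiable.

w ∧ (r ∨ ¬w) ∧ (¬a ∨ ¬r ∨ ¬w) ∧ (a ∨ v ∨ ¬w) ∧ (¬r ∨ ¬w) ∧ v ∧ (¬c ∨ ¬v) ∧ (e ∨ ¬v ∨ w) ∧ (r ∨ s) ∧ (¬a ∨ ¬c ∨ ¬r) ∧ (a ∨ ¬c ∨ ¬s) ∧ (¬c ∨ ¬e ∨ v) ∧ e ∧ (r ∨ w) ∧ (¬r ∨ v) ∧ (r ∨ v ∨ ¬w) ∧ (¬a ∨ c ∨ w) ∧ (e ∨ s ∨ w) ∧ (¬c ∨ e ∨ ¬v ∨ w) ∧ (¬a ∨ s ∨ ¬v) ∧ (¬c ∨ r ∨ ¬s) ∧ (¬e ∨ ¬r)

Case w = True:
  (r ∨ ¬w) forces r = True.
  Clause (¬r ∨ ¬w) is falsified — contradiction.
Case w = False:
  Clause (w) is falsified — contradiction.
Both cases fail, so the formula is unsatisfiable.

The formula is unsatisfiable.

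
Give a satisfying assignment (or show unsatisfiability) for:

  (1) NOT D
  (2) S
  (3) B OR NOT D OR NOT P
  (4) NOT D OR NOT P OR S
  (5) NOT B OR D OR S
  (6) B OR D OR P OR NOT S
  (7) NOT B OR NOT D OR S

Unit clause (NOT D) forces D = False.
Unit clause (S) forces S = True.
Set P = False.
  then (B OR D OR P OR NOT S) forces B = True.
Check each clause:
  (NOT D): NOT D holds.
  (S): S holds.
  (B OR NOT D OR NOT P): B holds.
  (NOT D OR NOT P OR S): NOT D holds.
  (NOT B OR D OR S): S holds.
  (B OR D OR P OR NOT S): B holds.
  (NOT B OR NOT D OR S): NOT D holds.
All clauses satisfied.

D: False; S: True; P: False; B: True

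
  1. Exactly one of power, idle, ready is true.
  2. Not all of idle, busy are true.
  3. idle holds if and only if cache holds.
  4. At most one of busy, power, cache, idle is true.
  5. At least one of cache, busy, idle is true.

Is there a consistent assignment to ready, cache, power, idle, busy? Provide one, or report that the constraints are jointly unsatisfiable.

ready=T, cache=F, power=F, idle=F, busy=T

  (1) {power, idle, ready}: 1 true — exactly one ✓
  (2) {idle, busy}: 1/2 true — not all ✓
  (3) idle=F, cache=F — same ✓
  (4) {busy, power, cache, idle}: 1 true — at most one ✓
  (5) {cache, busy, idle}: 1 true — at least one ✓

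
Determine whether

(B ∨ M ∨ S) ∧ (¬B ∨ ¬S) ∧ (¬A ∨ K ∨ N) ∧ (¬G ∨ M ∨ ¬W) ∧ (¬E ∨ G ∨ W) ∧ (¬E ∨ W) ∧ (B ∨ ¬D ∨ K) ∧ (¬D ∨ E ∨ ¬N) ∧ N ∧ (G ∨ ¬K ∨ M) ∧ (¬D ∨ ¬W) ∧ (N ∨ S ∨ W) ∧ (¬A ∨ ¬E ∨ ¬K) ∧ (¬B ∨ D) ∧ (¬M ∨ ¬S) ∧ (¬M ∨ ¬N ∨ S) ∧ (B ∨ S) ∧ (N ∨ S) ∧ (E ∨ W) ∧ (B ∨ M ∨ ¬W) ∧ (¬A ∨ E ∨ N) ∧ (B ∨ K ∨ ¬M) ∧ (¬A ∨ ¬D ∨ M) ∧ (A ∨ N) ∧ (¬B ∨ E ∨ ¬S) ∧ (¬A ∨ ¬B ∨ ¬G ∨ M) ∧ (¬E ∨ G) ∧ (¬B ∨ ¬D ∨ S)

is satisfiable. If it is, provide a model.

The formula is unsatisfiable.

Case W = True:
  (N) forces N = True.
  (¬D ∨ ¬W) forces D = False.
  (¬B ∨ D) forces B = False.
  (B ∨ S) forces S = True.
  (¬M ∨ ¬S) forces M = False.
  Clause (B ∨ M ∨ ¬W) is falsified — contradiction.
Case W = False:
  (¬E ∨ W) forces E = False.
  Clause (E ∨ W) is falsified — contradiction.
Both cases fail, so the formula is unsatisfiable.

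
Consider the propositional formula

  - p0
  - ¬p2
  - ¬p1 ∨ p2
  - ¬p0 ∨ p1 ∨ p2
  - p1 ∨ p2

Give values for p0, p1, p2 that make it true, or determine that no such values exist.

Case p0 = True:
  (¬p2) forces p2 = False.
  (¬p1 ∨ p2) forces p1 = False.
  Clause (¬p0 ∨ p1 ∨ p2) is falsified — contradiction.
Case p0 = False:
  Clause (p0) is falsified — contradiction.
Both cases fail, so the formula is unsatisfiable.

Unsatisfiable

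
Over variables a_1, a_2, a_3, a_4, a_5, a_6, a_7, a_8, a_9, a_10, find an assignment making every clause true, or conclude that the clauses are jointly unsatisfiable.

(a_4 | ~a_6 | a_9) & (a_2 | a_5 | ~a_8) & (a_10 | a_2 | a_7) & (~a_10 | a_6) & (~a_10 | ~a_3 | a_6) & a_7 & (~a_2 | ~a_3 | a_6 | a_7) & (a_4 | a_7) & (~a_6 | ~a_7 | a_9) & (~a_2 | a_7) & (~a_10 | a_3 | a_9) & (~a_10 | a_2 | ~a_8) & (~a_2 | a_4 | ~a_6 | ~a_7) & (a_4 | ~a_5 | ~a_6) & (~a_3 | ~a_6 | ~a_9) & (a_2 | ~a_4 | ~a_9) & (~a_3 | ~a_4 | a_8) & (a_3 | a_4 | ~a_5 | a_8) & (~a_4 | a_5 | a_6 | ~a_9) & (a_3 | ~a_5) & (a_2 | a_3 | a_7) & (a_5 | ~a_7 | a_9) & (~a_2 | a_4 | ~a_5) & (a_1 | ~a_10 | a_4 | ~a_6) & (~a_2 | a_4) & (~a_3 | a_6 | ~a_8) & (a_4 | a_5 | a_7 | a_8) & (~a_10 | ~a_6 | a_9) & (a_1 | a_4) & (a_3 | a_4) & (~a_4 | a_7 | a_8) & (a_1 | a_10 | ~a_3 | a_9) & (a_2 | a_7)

a_1 = True, a_2 = True, a_3 = False, a_4 = True, a_5 = False, a_6 = True, a_7 = True, a_8 = True, a_9 = True, a_10 = True

Unit clause (a_7) forces a_7 = True.
Set a_1 = True.
Set a_2 = True.
  then (~a_2 | a_4) forces a_4 = True.
Set a_3 = False.
  then (a_3 | ~a_5) forces a_5 = False.
  then (a_5 | ~a_7 | a_9) forces a_9 = True.
  then (~a_4 | a_5 | a_6 | ~a_9) forces a_6 = True.
Set a_8 = True.
Set a_10 = True.
All clauses satisfied.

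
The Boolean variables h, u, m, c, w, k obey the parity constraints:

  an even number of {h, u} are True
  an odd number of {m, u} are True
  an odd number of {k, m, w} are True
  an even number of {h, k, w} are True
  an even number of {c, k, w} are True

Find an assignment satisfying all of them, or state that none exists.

h = True, u = True, m = False, c = True, w = False, k = True

{h, u}: 2 true → even ✓
{m, u}: 1 true → odd ✓
{k, m, w}: 1 true → odd ✓
{h, k, w}: 2 true → even ✓
{c, k, w}: 2 true → even ✓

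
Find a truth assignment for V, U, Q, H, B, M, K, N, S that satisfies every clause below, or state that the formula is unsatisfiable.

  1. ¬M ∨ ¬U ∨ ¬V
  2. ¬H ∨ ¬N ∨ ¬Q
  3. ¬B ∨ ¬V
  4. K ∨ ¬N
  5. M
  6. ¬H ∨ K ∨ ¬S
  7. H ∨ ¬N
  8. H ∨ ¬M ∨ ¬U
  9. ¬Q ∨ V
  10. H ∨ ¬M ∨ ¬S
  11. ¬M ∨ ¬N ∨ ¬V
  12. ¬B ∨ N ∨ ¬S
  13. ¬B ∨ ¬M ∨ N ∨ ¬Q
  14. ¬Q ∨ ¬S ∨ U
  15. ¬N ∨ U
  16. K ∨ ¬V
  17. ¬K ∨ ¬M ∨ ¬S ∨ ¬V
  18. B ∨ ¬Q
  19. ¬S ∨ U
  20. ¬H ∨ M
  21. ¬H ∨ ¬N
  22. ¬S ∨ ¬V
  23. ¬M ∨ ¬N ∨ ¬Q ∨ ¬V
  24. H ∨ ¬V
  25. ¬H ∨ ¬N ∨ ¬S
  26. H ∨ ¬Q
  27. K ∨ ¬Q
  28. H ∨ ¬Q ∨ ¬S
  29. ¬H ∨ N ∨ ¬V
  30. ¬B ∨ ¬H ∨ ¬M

Unit clause (M) forces M = True.
Set V = False.
  then (¬Q ∨ V) forces Q = False.
Set U = False.
  then (¬N ∨ U) forces N = False.
  then (¬S ∨ U) forces S = False.
Set H = True.
  then (¬B ∨ ¬H ∨ ¬M) forces B = False.
Set K = True.
All clauses satisfied.

V: False; U: False; Q: False; H: True; B: False; M: True; K: True; N: False; S: False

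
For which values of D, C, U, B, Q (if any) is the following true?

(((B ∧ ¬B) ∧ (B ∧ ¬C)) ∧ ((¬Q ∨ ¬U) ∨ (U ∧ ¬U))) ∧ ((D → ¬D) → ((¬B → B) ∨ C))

Case B = True: the conjunct ¬B is False.
Case B = False: the conjunct B is False.
Both cases fail — unsatisfiable.

UNSATISFIABLE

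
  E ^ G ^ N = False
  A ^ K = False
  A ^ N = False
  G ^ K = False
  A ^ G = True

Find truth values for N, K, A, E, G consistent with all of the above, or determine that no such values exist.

Adding constraints 2, 4, 5 mod 2: every variable appears an even number of times on the left, so the left side is 0.
But the right sides sum to 1 (mod 2). 0 ≠ 1 — the system is inconsistent.

Unsatisfiable — no assignment works.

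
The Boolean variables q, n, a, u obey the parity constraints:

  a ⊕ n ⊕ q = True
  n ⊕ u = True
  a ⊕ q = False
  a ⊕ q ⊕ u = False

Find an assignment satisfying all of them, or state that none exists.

q = True, n = True, a = True, u = False

a ⊕ n ⊕ q = T ⊕ T ⊕ T = True ✓
n ⊕ u = T ⊕ F = True ✓
a ⊕ q = T ⊕ T = False ✓
a ⊕ q ⊕ u = T ⊕ T ⊕ F = False ✓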